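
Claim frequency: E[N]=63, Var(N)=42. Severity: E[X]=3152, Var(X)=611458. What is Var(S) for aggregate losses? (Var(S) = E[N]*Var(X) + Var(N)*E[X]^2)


Var(S) = E[N]*Var(X) + Var(N)*E[X]^2
= 63*611458 + 42*3152^2
= 38521854 + 417274368
= 4.5580e+08


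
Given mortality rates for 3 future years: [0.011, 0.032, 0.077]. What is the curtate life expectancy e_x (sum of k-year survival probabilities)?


e_x = sum_{k=1}^{n} k_p_x
k_p_x values:
  1_p_x = 0.989
  2_p_x = 0.957352
  3_p_x = 0.883636
e_x = 2.83


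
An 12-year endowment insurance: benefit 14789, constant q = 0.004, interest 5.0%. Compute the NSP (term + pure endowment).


Term component = 514.121
Pure endowment = 12_p_x * v^12 * benefit = 0.953042 * 0.556837 * 14789 = 7848.3666
NSP = 8362.4876


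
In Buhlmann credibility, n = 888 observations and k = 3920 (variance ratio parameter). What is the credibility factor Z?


Z = n / (n + k)
= 888 / (888 + 3920)
= 888 / 4808
= 0.1847


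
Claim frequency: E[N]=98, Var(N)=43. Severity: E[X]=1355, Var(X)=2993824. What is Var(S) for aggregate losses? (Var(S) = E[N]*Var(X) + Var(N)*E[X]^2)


Var(S) = E[N]*Var(X) + Var(N)*E[X]^2
= 98*2993824 + 43*1355^2
= 293394752 + 78949075
= 3.7234e+08


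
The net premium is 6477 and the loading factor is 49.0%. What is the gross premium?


Gross = net * (1 + loading)
= 6477 * (1 + 0.49)
= 6477 * 1.49
= 9650.73


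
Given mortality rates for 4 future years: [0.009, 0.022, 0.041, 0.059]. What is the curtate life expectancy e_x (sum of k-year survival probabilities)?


e_x = sum_{k=1}^{n} k_p_x
k_p_x values:
  1_p_x = 0.991
  2_p_x = 0.969198
  3_p_x = 0.929461
  4_p_x = 0.874623
e_x = 3.7643


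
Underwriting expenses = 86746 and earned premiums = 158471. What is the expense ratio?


Expense ratio = expenses / premiums
= 86746 / 158471
= 0.5474


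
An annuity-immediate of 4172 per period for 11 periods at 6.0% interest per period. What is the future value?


FV = PMT * ((1+i)^n - 1) / i
= 4172 * ((1.06)^11 - 1) / 0.06
= 4172 * (1.898299 - 1) / 0.06
= 62461.6931


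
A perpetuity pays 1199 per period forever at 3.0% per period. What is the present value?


PV = PMT / i
= 1199 / 0.03
= 39966.6667


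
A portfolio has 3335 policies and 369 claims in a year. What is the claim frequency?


frequency = claims / policies
= 369 / 3335
= 0.1106


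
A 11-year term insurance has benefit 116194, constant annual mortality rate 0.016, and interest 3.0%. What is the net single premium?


NSP = benefit * sum_{k=0}^{n-1} k_p_x * q * v^(k+1)
With constant q=0.016, v=0.970874
Sum = 0.1374
NSP = 116194 * 0.1374
= 15965.1016


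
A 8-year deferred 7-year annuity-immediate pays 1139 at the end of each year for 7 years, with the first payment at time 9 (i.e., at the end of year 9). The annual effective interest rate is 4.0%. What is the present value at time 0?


PV at time 8 of the 7-year annuity-immediate:
a_n = 1139 * (1-(1+0.04)^(-7))/0.04 = 6836.3403
Discount back 8 years to time 0:
PV = 6836.3403 * (1+0.04)^(-8)
= 6836.3403 * 0.73069
= 4995.2469


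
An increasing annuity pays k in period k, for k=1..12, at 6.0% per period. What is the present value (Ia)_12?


(Ia)_n = sum_{k=1}^{n} k * v^k, v = 1/(1+i)
v = 0.943396
Sum computed term by term:
(Ia)_12 = 48.7207


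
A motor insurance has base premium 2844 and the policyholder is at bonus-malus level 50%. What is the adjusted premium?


adjusted = base * BM_level / 100
= 2844 * 50 / 100
= 2844 * 0.5
= 1422.0


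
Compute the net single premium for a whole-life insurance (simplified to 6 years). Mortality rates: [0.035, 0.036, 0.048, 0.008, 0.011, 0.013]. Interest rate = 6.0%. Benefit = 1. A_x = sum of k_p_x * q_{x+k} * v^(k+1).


v = 0.943396
Year 0: k_p_x=1.0, q=0.035, term=0.033019
Year 1: k_p_x=0.965, q=0.036, term=0.030918
Year 2: k_p_x=0.93026, q=0.048, term=0.037491
Year 3: k_p_x=0.885608, q=0.008, term=0.005612
Year 4: k_p_x=0.878523, q=0.011, term=0.007221
Year 5: k_p_x=0.868859, q=0.013, term=0.007963
A_x = 0.1222


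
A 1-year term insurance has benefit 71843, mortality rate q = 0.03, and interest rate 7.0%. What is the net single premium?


NSP = benefit * q * v
v = 1/(1+i) = 0.934579
NSP = 71843 * 0.03 * 0.934579
= 2014.2897


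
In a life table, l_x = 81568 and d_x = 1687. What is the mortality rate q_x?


q_x = d_x / l_x
= 1687 / 81568
= 0.0207


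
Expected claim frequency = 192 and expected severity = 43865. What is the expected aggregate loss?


E[S] = E[N] * E[X]
= 192 * 43865
= 8.4221e+06


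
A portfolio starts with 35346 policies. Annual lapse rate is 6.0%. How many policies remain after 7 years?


remaining = initial * (1 - lapse)^years
= 35346 * (1 - 0.06)^7
= 35346 * 0.648478
= 22921.089


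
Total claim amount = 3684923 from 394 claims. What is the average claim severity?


severity = total / number
= 3684923 / 394
= 9352.5964


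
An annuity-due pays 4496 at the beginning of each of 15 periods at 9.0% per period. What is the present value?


PV_due = PMT * (1-(1+i)^(-n))/i * (1+i)
PV_immediate = 36240.8552
PV_due = 36240.8552 * 1.09
= 39502.5321


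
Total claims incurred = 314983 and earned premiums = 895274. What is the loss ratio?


Loss ratio = claims / premiums
= 314983 / 895274
= 0.3518


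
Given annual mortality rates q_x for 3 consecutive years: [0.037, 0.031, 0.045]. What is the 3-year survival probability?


p_k = 1 - q_k for each year
Survival = product of (1 - q_k)
= 0.963 * 0.969 * 0.955
= 0.8912


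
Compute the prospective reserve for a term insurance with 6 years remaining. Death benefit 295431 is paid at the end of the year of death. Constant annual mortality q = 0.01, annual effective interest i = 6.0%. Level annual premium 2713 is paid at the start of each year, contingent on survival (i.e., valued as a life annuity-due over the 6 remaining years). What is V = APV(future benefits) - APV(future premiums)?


v = 1/(1+i) = 0.943396
APV(future benefits) per unit = sum_{k=0}^{5} k_p_x * q * v^(k+1) = 0.048042
APV(future benefits) = 295431 * 0.048042 = 14193.0811
Life annuity-due factor ä_{x:6} = sum_{k=0}^{5} k_p_x * v^k = 5.092447
APV(future premiums) = 2713 * 5.092447 = 13815.8077
V = 14193.0811 - 13815.8077
= 377.2734


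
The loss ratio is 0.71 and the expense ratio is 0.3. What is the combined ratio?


Combined ratio = loss ratio + expense ratio
= 0.71 + 0.3
= 1.01


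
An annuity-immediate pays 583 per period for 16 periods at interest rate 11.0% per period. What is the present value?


PV = PMT * (1 - (1+i)^(-n)) / i
= 583 * (1 - (1+0.11)^(-16)) / 0.11
= 583 * (1 - 0.188292) / 0.11
= 583 * 7.379162
= 4302.0513


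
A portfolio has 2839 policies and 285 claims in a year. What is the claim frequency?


frequency = claims / policies
= 285 / 2839
= 0.1004


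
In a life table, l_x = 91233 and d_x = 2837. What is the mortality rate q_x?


q_x = d_x / l_x
= 2837 / 91233
= 0.0311


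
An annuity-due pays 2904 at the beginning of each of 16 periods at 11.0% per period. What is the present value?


PV_due = PMT * (1-(1+i)^(-n))/i * (1+i)
PV_immediate = 21429.0858
PV_due = 21429.0858 * 1.11
= 23786.2852


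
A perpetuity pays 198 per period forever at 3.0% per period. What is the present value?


PV = PMT / i
= 198 / 0.03
= 6600.0


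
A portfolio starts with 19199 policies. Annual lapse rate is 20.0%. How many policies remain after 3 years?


remaining = initial * (1 - lapse)^years
= 19199 * (1 - 0.2)^3
= 19199 * 0.512
= 9829.888


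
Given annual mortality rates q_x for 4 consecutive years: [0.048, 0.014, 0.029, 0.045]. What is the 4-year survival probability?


p_k = 1 - q_k for each year
Survival = product of (1 - q_k)
= 0.952 * 0.986 * 0.971 * 0.955
= 0.8704


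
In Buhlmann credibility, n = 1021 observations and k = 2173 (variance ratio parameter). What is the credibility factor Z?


Z = n / (n + k)
= 1021 / (1021 + 2173)
= 1021 / 3194
= 0.3197


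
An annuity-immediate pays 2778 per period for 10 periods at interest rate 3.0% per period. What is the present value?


PV = PMT * (1 - (1+i)^(-n)) / i
= 2778 * (1 - (1+0.03)^(-10)) / 0.03
= 2778 * (1 - 0.744094) / 0.03
= 2778 * 8.530203
= 23696.9035


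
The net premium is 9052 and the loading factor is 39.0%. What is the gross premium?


Gross = net * (1 + loading)
= 9052 * (1 + 0.39)
= 9052 * 1.39
= 12582.28


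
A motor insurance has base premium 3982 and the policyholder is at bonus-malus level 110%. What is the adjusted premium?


adjusted = base * BM_level / 100
= 3982 * 110 / 100
= 3982 * 1.1
= 4380.2


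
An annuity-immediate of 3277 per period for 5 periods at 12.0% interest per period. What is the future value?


FV = PMT * ((1+i)^n - 1) / i
= 3277 * ((1.12)^5 - 1) / 0.12
= 3277 * (1.762342 - 1) / 0.12
= 20818.2808


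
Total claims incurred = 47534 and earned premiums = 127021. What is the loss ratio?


Loss ratio = claims / premiums
= 47534 / 127021
= 0.3742


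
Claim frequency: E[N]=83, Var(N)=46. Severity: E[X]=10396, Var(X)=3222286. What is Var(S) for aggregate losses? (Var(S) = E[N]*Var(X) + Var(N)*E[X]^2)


Var(S) = E[N]*Var(X) + Var(N)*E[X]^2
= 83*3222286 + 46*10396^2
= 267449738 + 4971533536
= 5.2390e+09


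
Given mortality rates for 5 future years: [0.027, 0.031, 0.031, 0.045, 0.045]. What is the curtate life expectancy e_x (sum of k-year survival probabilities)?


e_x = sum_{k=1}^{n} k_p_x
k_p_x values:
  1_p_x = 0.973
  2_p_x = 0.942837
  3_p_x = 0.913609
  4_p_x = 0.872497
  5_p_x = 0.833234
e_x = 4.5352


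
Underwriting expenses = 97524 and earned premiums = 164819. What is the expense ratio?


Expense ratio = expenses / premiums
= 97524 / 164819
= 0.5917


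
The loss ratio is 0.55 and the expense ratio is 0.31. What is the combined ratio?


Combined ratio = loss ratio + expense ratio
= 0.55 + 0.31
= 0.86


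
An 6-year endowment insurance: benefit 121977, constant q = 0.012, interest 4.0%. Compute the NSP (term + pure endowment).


Term component = 7456.7761
Pure endowment = 6_p_x * v^6 * benefit = 0.930126 * 0.790315 * 121977 = 89664.3035
NSP = 97121.0796


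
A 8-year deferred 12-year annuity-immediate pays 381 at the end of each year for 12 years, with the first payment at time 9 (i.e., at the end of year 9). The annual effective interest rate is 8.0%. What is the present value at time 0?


PV at time 8 of the 12-year annuity-immediate:
a_n = 381 * (1-(1+0.08)^(-12))/0.08 = 2871.2457
Discount back 8 years to time 0:
PV = 2871.2457 * (1+0.08)^(-8)
= 2871.2457 * 0.540269
= 1551.2447


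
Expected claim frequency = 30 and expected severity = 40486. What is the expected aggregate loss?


E[S] = E[N] * E[X]
= 30 * 40486
= 1.2146e+06


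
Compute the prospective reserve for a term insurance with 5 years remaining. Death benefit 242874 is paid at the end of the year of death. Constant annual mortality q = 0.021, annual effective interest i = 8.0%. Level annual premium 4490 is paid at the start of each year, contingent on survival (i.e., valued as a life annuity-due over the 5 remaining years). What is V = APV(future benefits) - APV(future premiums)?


v = 1/(1+i) = 0.925926
APV(future benefits) per unit = sum_{k=0}^{4} k_p_x * q * v^(k+1) = 0.080661
APV(future benefits) = 242874 * 0.080661 = 19590.3606
Life annuity-due factor ä_{x:5} = sum_{k=0}^{4} k_p_x * v^k = 4.148259
APV(future premiums) = 4490 * 4.148259 = 18625.6829
V = 19590.3606 - 18625.6829
= 964.6776


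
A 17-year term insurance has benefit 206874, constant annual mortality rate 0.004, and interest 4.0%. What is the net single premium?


NSP = benefit * sum_{k=0}^{n-1} k_p_x * q * v^(k+1)
With constant q=0.004, v=0.961538
Sum = 0.047313
NSP = 206874 * 0.047313
= 9787.7932


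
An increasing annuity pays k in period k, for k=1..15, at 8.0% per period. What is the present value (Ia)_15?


(Ia)_n = sum_{k=1}^{n} k * v^k, v = 1/(1+i)
v = 0.925926
Sum computed term by term:
(Ia)_15 = 56.4451


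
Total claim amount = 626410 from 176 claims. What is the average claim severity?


severity = total / number
= 626410 / 176
= 3559.1477


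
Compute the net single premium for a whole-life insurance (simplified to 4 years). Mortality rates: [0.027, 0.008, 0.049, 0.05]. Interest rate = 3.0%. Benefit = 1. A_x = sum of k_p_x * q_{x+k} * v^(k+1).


v = 0.970874
Year 0: k_p_x=1.0, q=0.027, term=0.026214
Year 1: k_p_x=0.973, q=0.008, term=0.007337
Year 2: k_p_x=0.965216, q=0.049, term=0.043282
Year 3: k_p_x=0.91792, q=0.05, term=0.040778
A_x = 0.1176


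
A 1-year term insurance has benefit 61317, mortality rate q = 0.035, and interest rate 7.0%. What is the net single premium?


NSP = benefit * q * v
v = 1/(1+i) = 0.934579
NSP = 61317 * 0.035 * 0.934579
= 2005.6963


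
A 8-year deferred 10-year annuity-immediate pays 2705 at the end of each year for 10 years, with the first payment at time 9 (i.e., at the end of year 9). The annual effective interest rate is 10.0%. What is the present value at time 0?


PV at time 8 of the 10-year annuity-immediate:
a_n = 2705 * (1-(1+0.1)^(-10))/0.1 = 16621.054
Discount back 8 years to time 0:
PV = 16621.054 * (1+0.1)^(-8)
= 16621.054 * 0.466507
= 7753.8444


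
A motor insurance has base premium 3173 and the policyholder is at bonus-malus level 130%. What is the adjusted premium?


adjusted = base * BM_level / 100
= 3173 * 130 / 100
= 3173 * 1.3
= 4124.9


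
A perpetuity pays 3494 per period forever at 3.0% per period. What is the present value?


PV = PMT / i
= 3494 / 0.03
= 116466.6667


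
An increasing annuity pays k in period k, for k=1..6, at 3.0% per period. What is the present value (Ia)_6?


(Ia)_n = sum_{k=1}^{n} k * v^k, v = 1/(1+i)
v = 0.970874
Sum computed term by term:
(Ia)_6 = 18.4934


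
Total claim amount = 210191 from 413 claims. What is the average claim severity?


severity = total / number
= 210191 / 413
= 508.937


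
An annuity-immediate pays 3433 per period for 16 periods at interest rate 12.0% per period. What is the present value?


PV = PMT * (1 - (1+i)^(-n)) / i
= 3433 * (1 - (1+0.12)^(-16)) / 0.12
= 3433 * (1 - 0.163122) / 0.12
= 3433 * 6.973986
= 23941.6945


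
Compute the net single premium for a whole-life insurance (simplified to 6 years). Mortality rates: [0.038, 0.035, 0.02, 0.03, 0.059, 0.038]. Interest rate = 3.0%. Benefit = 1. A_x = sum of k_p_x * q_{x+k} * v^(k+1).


v = 0.970874
Year 0: k_p_x=1.0, q=0.038, term=0.036893
Year 1: k_p_x=0.962, q=0.035, term=0.031737
Year 2: k_p_x=0.92833, q=0.02, term=0.016991
Year 3: k_p_x=0.909763, q=0.03, term=0.024249
Year 4: k_p_x=0.88247, q=0.059, term=0.044912
Year 5: k_p_x=0.830405, q=0.038, term=0.026427
A_x = 0.1812


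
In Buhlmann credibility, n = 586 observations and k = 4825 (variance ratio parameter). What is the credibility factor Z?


Z = n / (n + k)
= 586 / (586 + 4825)
= 586 / 5411
= 0.1083


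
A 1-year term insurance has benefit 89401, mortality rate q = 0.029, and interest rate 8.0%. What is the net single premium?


NSP = benefit * q * v
v = 1/(1+i) = 0.925926
NSP = 89401 * 0.029 * 0.925926
= 2400.5824


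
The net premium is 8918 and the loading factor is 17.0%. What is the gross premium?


Gross = net * (1 + loading)
= 8918 * (1 + 0.17)
= 8918 * 1.17
= 10434.06


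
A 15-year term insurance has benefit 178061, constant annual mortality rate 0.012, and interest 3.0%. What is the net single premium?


NSP = benefit * sum_{k=0}^{n-1} k_p_x * q * v^(k+1)
With constant q=0.012, v=0.970874
Sum = 0.132701
NSP = 178061 * 0.132701
= 23628.9598


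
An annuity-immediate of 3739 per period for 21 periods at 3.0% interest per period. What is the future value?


FV = PMT * ((1+i)^n - 1) / i
= 3739 * ((1.03)^21 - 1) / 0.03
= 3739 * (1.860295 - 1) / 0.03
= 107221.3801


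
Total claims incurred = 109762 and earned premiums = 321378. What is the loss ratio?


Loss ratio = claims / premiums
= 109762 / 321378
= 0.3415


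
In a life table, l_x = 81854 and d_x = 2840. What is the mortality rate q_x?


q_x = d_x / l_x
= 2840 / 81854
= 0.0347


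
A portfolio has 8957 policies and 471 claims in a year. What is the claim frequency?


frequency = claims / policies
= 471 / 8957
= 0.0526


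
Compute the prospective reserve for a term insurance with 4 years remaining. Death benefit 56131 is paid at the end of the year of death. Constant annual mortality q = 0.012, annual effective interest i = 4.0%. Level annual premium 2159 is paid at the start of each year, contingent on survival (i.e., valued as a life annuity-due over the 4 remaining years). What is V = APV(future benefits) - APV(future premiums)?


v = 1/(1+i) = 0.961538
APV(future benefits) per unit = sum_{k=0}^{3} k_p_x * q * v^(k+1) = 0.042806
APV(future benefits) = 56131 * 0.042806 = 2402.7576
Life annuity-due factor ä_{x:4} = sum_{k=0}^{3} k_p_x * v^k = 3.709875
APV(future premiums) = 2159 * 3.709875 = 8009.6201
V = 2402.7576 - 8009.6201
= -5606.8625


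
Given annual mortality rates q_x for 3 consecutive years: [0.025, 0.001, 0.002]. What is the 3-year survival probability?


p_k = 1 - q_k for each year
Survival = product of (1 - q_k)
= 0.975 * 0.999 * 0.998
= 0.9721


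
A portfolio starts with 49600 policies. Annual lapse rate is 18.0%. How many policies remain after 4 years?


remaining = initial * (1 - lapse)^years
= 49600 * (1 - 0.18)^4
= 49600 * 0.452122
= 22425.2393


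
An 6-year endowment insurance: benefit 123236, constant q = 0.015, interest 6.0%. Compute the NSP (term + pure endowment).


Term component = 8778.1919
Pure endowment = 6_p_x * v^6 * benefit = 0.913308 * 0.704961 * 123236 = 79345.0403
NSP = 88123.2322


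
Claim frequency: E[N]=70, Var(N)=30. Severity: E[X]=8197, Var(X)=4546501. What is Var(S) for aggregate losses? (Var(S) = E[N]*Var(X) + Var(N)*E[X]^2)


Var(S) = E[N]*Var(X) + Var(N)*E[X]^2
= 70*4546501 + 30*8197^2
= 318255070 + 2015724270
= 2.3340e+09


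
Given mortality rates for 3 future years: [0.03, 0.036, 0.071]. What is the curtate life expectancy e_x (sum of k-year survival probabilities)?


e_x = sum_{k=1}^{n} k_p_x
k_p_x values:
  1_p_x = 0.97
  2_p_x = 0.93508
  3_p_x = 0.868689
e_x = 2.7738


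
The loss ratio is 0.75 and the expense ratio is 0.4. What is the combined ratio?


Combined ratio = loss ratio + expense ratio
= 0.75 + 0.4
= 1.15


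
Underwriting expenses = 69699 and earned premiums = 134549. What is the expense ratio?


Expense ratio = expenses / premiums
= 69699 / 134549
= 0.518


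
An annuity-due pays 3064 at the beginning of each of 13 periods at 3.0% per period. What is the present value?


PV_due = PMT * (1-(1+i)^(-n))/i * (1+i)
PV_immediate = 32585.5031
PV_due = 32585.5031 * 1.03
= 33563.0682


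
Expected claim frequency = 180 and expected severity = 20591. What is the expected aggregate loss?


E[S] = E[N] * E[X]
= 180 * 20591
= 3.7064e+06


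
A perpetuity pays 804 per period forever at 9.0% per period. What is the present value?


PV = PMT / i
= 804 / 0.09
= 8933.3333


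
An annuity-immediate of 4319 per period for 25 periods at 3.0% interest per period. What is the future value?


FV = PMT * ((1+i)^n - 1) / i
= 4319 * ((1.03)^25 - 1) / 0.03
= 4319 * (2.093778 - 1) / 0.03
= 157467.5626


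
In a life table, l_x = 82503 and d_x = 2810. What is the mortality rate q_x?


q_x = d_x / l_x
= 2810 / 82503
= 0.0341


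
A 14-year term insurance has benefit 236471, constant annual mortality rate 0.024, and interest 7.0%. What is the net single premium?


NSP = benefit * sum_{k=0}^{n-1} k_p_x * q * v^(k+1)
With constant q=0.024, v=0.934579
Sum = 0.184849
NSP = 236471 * 0.184849
= 43711.322


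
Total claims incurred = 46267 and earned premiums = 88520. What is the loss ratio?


Loss ratio = claims / premiums
= 46267 / 88520
= 0.5227


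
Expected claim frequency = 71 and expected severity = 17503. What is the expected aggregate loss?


E[S] = E[N] * E[X]
= 71 * 17503
= 1.2427e+06


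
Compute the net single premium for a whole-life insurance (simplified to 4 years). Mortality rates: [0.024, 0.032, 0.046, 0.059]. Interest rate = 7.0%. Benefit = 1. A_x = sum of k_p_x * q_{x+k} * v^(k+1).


v = 0.934579
Year 0: k_p_x=1.0, q=0.024, term=0.02243
Year 1: k_p_x=0.976, q=0.032, term=0.027279
Year 2: k_p_x=0.944768, q=0.046, term=0.035476
Year 3: k_p_x=0.901309, q=0.059, term=0.040569
A_x = 0.1258


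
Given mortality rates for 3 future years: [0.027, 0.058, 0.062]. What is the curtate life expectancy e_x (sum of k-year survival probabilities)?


e_x = sum_{k=1}^{n} k_p_x
k_p_x values:
  1_p_x = 0.973
  2_p_x = 0.916566
  3_p_x = 0.859739
e_x = 2.7493


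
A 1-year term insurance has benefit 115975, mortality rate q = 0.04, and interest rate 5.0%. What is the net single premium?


NSP = benefit * q * v
v = 1/(1+i) = 0.952381
NSP = 115975 * 0.04 * 0.952381
= 4418.0952


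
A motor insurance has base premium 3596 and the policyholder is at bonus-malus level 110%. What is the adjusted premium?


adjusted = base * BM_level / 100
= 3596 * 110 / 100
= 3596 * 1.1
= 3955.6


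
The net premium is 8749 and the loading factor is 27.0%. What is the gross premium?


Gross = net * (1 + loading)
= 8749 * (1 + 0.27)
= 8749 * 1.27
= 11111.23


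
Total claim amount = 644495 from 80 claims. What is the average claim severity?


severity = total / number
= 644495 / 80
= 8056.1875


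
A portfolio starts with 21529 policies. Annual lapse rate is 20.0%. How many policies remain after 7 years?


remaining = initial * (1 - lapse)^years
= 21529 * (1 - 0.2)^7
= 21529 * 0.209715
= 4514.9585


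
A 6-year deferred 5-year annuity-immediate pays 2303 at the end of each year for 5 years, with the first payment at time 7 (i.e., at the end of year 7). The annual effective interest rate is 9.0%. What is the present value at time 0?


PV at time 6 of the 5-year annuity-immediate:
a_n = 2303 * (1-(1+0.09)^(-5))/0.09 = 8957.8669
Discount back 6 years to time 0:
PV = 8957.8669 * (1+0.09)^(-6)
= 8957.8669 * 0.596267
= 5341.2833


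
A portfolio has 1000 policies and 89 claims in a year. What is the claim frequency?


frequency = claims / policies
= 89 / 1000
= 0.089


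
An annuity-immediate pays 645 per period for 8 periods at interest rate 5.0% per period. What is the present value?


PV = PMT * (1 - (1+i)^(-n)) / i
= 645 * (1 - (1+0.05)^(-8)) / 0.05
= 645 * (1 - 0.676839) / 0.05
= 645 * 6.463213
= 4168.7722


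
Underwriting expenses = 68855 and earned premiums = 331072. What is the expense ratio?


Expense ratio = expenses / premiums
= 68855 / 331072
= 0.208


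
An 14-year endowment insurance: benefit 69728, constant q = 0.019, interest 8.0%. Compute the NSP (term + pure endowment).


Term component = 9899.096
Pure endowment = 14_p_x * v^14 * benefit = 0.76448 * 0.340461 * 69728 = 18148.5
NSP = 28047.5959


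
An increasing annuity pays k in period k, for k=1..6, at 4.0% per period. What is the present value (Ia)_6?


(Ia)_n = sum_{k=1}^{n} k * v^k, v = 1/(1+i)
v = 0.961538
Sum computed term by term:
(Ia)_6 = 17.7484


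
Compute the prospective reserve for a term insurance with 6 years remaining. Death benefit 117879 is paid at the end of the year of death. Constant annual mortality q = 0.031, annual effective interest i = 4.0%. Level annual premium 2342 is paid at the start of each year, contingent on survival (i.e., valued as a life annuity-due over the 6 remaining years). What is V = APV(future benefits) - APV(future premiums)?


v = 1/(1+i) = 0.961538
APV(future benefits) per unit = sum_{k=0}^{5} k_p_x * q * v^(k+1) = 0.150962
APV(future benefits) = 117879 * 0.150962 = 17795.2489
Life annuity-due factor ä_{x:6} = sum_{k=0}^{5} k_p_x * v^k = 5.064531
APV(future premiums) = 2342 * 5.064531 = 11861.1326
V = 17795.2489 - 11861.1326
= 5934.1163


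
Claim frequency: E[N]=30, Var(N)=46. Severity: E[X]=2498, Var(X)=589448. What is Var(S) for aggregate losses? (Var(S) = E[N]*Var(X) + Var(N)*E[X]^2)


Var(S) = E[N]*Var(X) + Var(N)*E[X]^2
= 30*589448 + 46*2498^2
= 17683440 + 287040184
= 3.0472e+08


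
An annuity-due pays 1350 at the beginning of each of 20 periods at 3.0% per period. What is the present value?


PV_due = PMT * (1-(1+i)^(-n))/i * (1+i)
PV_immediate = 20084.5911
PV_due = 20084.5911 * 1.03
= 20687.1288


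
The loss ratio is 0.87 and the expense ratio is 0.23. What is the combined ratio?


Combined ratio = loss ratio + expense ratio
= 0.87 + 0.23
= 1.1


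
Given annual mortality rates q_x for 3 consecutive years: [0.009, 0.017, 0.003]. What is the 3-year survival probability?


p_k = 1 - q_k for each year
Survival = product of (1 - q_k)
= 0.991 * 0.983 * 0.997
= 0.9712


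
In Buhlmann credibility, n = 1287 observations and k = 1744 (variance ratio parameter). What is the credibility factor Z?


Z = n / (n + k)
= 1287 / (1287 + 1744)
= 1287 / 3031
= 0.4246


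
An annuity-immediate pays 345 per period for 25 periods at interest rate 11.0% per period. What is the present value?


PV = PMT * (1 - (1+i)^(-n)) / i
= 345 * (1 - (1+0.11)^(-25)) / 0.11
= 345 * (1 - 0.073608) / 0.11
= 345 * 8.421745
= 2905.5019


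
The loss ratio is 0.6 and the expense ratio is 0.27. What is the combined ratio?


Combined ratio = loss ratio + expense ratio
= 0.6 + 0.27
= 0.87


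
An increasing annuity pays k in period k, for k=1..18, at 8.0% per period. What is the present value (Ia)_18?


(Ia)_n = sum_{k=1}^{n} k * v^k, v = 1/(1+i)
v = 0.925926
Sum computed term by term:
(Ia)_18 = 70.2144


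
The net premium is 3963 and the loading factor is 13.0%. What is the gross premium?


Gross = net * (1 + loading)
= 3963 * (1 + 0.13)
= 3963 * 1.13
= 4478.19


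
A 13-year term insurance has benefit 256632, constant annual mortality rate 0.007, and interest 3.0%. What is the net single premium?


NSP = benefit * sum_{k=0}^{n-1} k_p_x * q * v^(k+1)
With constant q=0.007, v=0.970874
Sum = 0.071604
NSP = 256632 * 0.071604
= 18375.8775


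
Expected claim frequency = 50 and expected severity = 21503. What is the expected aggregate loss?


E[S] = E[N] * E[X]
= 50 * 21503
= 1.0752e+06


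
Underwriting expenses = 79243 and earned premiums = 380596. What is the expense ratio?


Expense ratio = expenses / premiums
= 79243 / 380596
= 0.2082


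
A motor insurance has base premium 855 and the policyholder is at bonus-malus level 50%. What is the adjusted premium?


adjusted = base * BM_level / 100
= 855 * 50 / 100
= 855 * 0.5
= 427.5


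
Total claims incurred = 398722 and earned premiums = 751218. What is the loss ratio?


Loss ratio = claims / premiums
= 398722 / 751218
= 0.5308


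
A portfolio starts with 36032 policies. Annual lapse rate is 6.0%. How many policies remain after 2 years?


remaining = initial * (1 - lapse)^years
= 36032 * (1 - 0.06)^2
= 36032 * 0.8836
= 31837.8752


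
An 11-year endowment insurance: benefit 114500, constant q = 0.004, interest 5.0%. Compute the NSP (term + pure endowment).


Term component = 3736.4166
Pure endowment = 11_p_x * v^11 * benefit = 0.95687 * 0.584679 * 114500 = 64058.3753
NSP = 67794.7919


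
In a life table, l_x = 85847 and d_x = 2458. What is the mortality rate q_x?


q_x = d_x / l_x
= 2458 / 85847
= 0.0286


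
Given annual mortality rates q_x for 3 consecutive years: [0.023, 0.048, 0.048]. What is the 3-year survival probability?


p_k = 1 - q_k for each year
Survival = product of (1 - q_k)
= 0.977 * 0.952 * 0.952
= 0.8855


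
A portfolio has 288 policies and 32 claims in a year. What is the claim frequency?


frequency = claims / policies
= 32 / 288
= 0.1111


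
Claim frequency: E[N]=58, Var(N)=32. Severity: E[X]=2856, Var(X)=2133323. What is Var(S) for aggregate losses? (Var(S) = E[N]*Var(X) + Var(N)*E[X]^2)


Var(S) = E[N]*Var(X) + Var(N)*E[X]^2
= 58*2133323 + 32*2856^2
= 123732734 + 261015552
= 3.8475e+08


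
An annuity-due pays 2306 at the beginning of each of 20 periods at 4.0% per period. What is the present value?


PV_due = PMT * (1-(1+i)^(-n))/i * (1+i)
PV_immediate = 31339.2926
PV_due = 31339.2926 * 1.04
= 32592.8643


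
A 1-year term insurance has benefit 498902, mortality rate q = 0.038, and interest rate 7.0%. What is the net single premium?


NSP = benefit * q * v
v = 1/(1+i) = 0.934579
NSP = 498902 * 0.038 * 0.934579
= 17718.015


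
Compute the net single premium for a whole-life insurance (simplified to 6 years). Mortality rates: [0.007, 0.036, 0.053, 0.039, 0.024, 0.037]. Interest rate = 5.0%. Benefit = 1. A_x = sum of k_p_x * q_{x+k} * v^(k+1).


v = 0.952381
Year 0: k_p_x=1.0, q=0.007, term=0.006667
Year 1: k_p_x=0.993, q=0.036, term=0.032424
Year 2: k_p_x=0.957252, q=0.053, term=0.043826
Year 3: k_p_x=0.906518, q=0.039, term=0.029086
Year 4: k_p_x=0.871163, q=0.024, term=0.016382
Year 5: k_p_x=0.850256, q=0.037, term=0.023476
A_x = 0.1519


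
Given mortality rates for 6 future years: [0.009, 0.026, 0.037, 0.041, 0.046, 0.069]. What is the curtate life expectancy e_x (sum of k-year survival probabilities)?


e_x = sum_{k=1}^{n} k_p_x
k_p_x values:
  1_p_x = 0.991
  2_p_x = 0.965234
  3_p_x = 0.92952
  4_p_x = 0.89141
  5_p_x = 0.850405
  6_p_x = 0.791727
e_x = 5.4193


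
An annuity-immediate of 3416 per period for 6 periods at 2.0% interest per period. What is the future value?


FV = PMT * ((1+i)^n - 1) / i
= 3416 * ((1.02)^6 - 1) / 0.02
= 3416 * (1.126162 - 1) / 0.02
= 21548.5412


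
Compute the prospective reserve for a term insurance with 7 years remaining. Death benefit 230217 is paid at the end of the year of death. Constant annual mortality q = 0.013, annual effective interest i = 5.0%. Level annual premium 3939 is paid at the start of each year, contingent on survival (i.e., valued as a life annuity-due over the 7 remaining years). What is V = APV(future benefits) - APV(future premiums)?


v = 1/(1+i) = 0.952381
APV(future benefits) per unit = sum_{k=0}^{6} k_p_x * q * v^(k+1) = 0.072536
APV(future benefits) = 230217 * 0.072536 = 16699.1054
Life annuity-due factor ä_{x:7} = sum_{k=0}^{6} k_p_x * v^k = 5.858707
APV(future premiums) = 3939 * 5.858707 = 23077.4459
V = 16699.1054 - 23077.4459
= -6378.3406


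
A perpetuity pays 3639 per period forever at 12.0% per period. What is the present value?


PV = PMT / i
= 3639 / 0.12
= 30325.0


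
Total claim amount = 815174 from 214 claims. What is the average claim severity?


severity = total / number
= 815174 / 214
= 3809.2243


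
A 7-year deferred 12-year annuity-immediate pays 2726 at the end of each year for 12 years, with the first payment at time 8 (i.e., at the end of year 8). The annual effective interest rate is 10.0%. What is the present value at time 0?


PV at time 7 of the 12-year annuity-immediate:
a_n = 2726 * (1-(1+0.1)^(-12))/0.1 = 18574.1239
Discount back 7 years to time 0:
PV = 18574.1239 * (1+0.1)^(-7)
= 18574.1239 * 0.513158
= 9531.4625


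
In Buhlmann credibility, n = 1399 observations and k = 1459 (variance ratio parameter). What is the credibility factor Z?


Z = n / (n + k)
= 1399 / (1399 + 1459)
= 1399 / 2858
= 0.4895


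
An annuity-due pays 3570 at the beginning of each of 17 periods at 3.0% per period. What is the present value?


PV_due = PMT * (1-(1+i)^(-n))/i * (1+i)
PV_immediate = 47003.0429
PV_due = 47003.0429 * 1.03
= 48413.1342


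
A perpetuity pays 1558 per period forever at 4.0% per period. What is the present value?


PV = PMT / i
= 1558 / 0.04
= 38950.0


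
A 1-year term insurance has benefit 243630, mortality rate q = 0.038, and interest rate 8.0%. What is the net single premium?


NSP = benefit * q * v
v = 1/(1+i) = 0.925926
NSP = 243630 * 0.038 * 0.925926
= 8572.1667


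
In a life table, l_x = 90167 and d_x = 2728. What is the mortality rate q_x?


q_x = d_x / l_x
= 2728 / 90167
= 0.0303


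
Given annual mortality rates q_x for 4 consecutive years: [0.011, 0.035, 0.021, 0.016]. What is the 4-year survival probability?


p_k = 1 - q_k for each year
Survival = product of (1 - q_k)
= 0.989 * 0.965 * 0.979 * 0.984
= 0.9194


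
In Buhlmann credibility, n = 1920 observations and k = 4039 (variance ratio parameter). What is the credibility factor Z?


Z = n / (n + k)
= 1920 / (1920 + 4039)
= 1920 / 5959
= 0.3222


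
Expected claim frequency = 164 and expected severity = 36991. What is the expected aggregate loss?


E[S] = E[N] * E[X]
= 164 * 36991
= 6.0665e+06


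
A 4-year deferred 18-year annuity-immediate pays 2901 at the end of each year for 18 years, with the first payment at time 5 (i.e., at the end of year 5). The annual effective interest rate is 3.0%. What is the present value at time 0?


PV at time 4 of the 18-year annuity-immediate:
a_n = 2901 * (1-(1+0.03)^(-18))/0.03 = 39898.9414
Discount back 4 years to time 0:
PV = 39898.9414 * (1+0.03)^(-4)
= 39898.9414 * 0.888487
= 35449.6927


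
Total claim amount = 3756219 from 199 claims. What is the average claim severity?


severity = total / number
= 3756219 / 199
= 18875.4724


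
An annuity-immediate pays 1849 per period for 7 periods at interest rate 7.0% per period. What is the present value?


PV = PMT * (1 - (1+i)^(-n)) / i
= 1849 * (1 - (1+0.07)^(-7)) / 0.07
= 1849 * (1 - 0.62275) / 0.07
= 1849 * 5.389289
= 9964.7961


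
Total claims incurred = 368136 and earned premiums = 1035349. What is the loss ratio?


Loss ratio = claims / premiums
= 368136 / 1035349
= 0.3556


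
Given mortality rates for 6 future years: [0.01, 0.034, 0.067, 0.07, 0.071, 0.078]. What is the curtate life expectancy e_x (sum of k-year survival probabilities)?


e_x = sum_{k=1}^{n} k_p_x
k_p_x values:
  1_p_x = 0.99
  2_p_x = 0.95634
  3_p_x = 0.892265
  4_p_x = 0.829807
  5_p_x = 0.77089
  6_p_x = 0.710761
e_x = 5.1501


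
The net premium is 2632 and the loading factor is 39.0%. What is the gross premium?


Gross = net * (1 + loading)
= 2632 * (1 + 0.39)
= 2632 * 1.39
= 3658.48


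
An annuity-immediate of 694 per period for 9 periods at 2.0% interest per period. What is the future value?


FV = PMT * ((1+i)^n - 1) / i
= 694 * ((1.02)^9 - 1) / 0.02
= 694 * (1.195093 - 1) / 0.02
= 6769.7121


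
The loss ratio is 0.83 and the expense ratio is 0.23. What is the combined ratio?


Combined ratio = loss ratio + expense ratio
= 0.83 + 0.23
= 1.06


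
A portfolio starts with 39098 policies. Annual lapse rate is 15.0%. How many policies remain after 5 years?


remaining = initial * (1 - lapse)^years
= 39098 * (1 - 0.15)^5
= 39098 * 0.443705
= 17347.9903


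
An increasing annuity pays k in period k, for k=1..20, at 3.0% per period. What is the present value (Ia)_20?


(Ia)_n = sum_{k=1}^{n} k * v^k, v = 1/(1+i)
v = 0.970874
Sum computed term by term:
(Ia)_20 = 141.6761


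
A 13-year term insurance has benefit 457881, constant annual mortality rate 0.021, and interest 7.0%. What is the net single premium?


NSP = benefit * sum_{k=0}^{n-1} k_p_x * q * v^(k+1)
With constant q=0.021, v=0.934579
Sum = 0.158098
NSP = 457881 * 0.158098
= 72389.973


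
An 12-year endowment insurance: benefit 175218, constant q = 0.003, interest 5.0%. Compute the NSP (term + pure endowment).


Term component = 4590.8563
Pure endowment = 12_p_x * v^12 * benefit = 0.964588 * 0.556837 * 175218 = 94112.8726
NSP = 98703.7289


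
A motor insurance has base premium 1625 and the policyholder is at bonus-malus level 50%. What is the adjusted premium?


adjusted = base * BM_level / 100
= 1625 * 50 / 100
= 1625 * 0.5
= 812.5


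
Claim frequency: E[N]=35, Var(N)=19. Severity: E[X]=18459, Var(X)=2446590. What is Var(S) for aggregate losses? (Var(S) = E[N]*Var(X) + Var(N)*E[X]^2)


Var(S) = E[N]*Var(X) + Var(N)*E[X]^2
= 35*2446590 + 19*18459^2
= 85630650 + 6473958939
= 6.5596e+09


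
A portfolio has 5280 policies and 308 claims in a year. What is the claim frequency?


frequency = claims / policies
= 308 / 5280
= 0.0583


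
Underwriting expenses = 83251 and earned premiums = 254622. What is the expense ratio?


Expense ratio = expenses / premiums
= 83251 / 254622
= 0.327


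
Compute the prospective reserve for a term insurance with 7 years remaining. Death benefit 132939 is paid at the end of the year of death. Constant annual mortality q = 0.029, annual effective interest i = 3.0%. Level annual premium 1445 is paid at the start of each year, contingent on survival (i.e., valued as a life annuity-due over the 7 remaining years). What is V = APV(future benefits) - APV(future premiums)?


v = 1/(1+i) = 0.970874
APV(future benefits) per unit = sum_{k=0}^{6} k_p_x * q * v^(k+1) = 0.166273
APV(future benefits) = 132939 * 0.166273 = 22104.218
Life annuity-due factor ä_{x:7} = sum_{k=0}^{6} k_p_x * v^k = 5.905572
APV(future premiums) = 1445 * 5.905572 = 8533.5517
V = 22104.218 - 8533.5517
= 13570.6664


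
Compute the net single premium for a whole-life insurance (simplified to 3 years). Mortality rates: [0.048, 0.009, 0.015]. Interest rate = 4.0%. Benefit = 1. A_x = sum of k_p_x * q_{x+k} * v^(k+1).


v = 0.961538
Year 0: k_p_x=1.0, q=0.048, term=0.046154
Year 1: k_p_x=0.952, q=0.009, term=0.007922
Year 2: k_p_x=0.943432, q=0.015, term=0.012581
A_x = 0.0667


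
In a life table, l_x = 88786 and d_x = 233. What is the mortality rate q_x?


q_x = d_x / l_x
= 233 / 88786
= 0.0026


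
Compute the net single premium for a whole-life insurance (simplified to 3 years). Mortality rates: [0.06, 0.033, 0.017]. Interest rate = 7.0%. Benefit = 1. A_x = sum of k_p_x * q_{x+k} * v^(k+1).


v = 0.934579
Year 0: k_p_x=1.0, q=0.06, term=0.056075
Year 1: k_p_x=0.94, q=0.033, term=0.027094
Year 2: k_p_x=0.90898, q=0.017, term=0.012614
A_x = 0.0958


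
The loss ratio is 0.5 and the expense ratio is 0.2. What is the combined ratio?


Combined ratio = loss ratio + expense ratio
= 0.5 + 0.2
= 0.7


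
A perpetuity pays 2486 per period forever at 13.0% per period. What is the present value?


PV = PMT / i
= 2486 / 0.13
= 19123.0769


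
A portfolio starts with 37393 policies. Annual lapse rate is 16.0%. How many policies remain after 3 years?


remaining = initial * (1 - lapse)^years
= 37393 * (1 - 0.16)^3
= 37393 * 0.592704
= 22162.9807


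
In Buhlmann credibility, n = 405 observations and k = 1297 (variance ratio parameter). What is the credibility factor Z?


Z = n / (n + k)
= 405 / (405 + 1297)
= 405 / 1702
= 0.238


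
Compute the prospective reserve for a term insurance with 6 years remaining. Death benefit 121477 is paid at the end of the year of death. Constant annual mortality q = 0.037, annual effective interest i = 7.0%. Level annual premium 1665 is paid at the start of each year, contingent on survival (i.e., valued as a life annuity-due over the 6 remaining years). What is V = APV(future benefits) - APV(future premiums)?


v = 1/(1+i) = 0.934579
APV(future benefits) per unit = sum_{k=0}^{5} k_p_x * q * v^(k+1) = 0.162025
APV(future benefits) = 121477 * 0.162025 = 19682.32
Life annuity-due factor ä_{x:6} = sum_{k=0}^{5} k_p_x * v^k = 4.68559
APV(future premiums) = 1665 * 4.68559 = 7801.5073
V = 19682.32 - 7801.5073
= 11880.8127


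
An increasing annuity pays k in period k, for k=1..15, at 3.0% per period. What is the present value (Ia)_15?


(Ia)_n = sum_{k=1}^{n} k * v^k, v = 1/(1+i)
v = 0.970874
Sum computed term by term:
(Ia)_15 = 88.9381


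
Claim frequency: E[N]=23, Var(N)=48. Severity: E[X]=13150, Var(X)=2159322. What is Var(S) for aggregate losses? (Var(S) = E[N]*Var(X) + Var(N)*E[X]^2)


Var(S) = E[N]*Var(X) + Var(N)*E[X]^2
= 23*2159322 + 48*13150^2
= 49664406 + 8300280000
= 8.3499e+09
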